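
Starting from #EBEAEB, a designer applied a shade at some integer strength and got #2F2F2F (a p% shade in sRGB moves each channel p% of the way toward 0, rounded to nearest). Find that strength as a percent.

#EBEAEB is rgb(235, 234, 235); #2F2F2F is rgb(47, 47, 47).
On the R channel (widest range): 47 ≈ 235 + (p/100)(0 − 235), so p ≈ 100×(47 − 235)/(0 − 235) = -18800/-235 = 80.00.
p = 80 reproduces all three channels after rounding.

80%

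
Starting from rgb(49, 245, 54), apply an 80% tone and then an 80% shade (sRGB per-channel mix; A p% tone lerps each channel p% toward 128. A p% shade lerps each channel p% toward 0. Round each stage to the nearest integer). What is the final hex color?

#161E17

An 80% tone moves each channel 80% toward 128:
  R: 49 + 63.2 = 112.2 → 112
  G: 245 − 93.6 = 151.4 → 151
  B: 54 + 0.8×(128−54) = 54 + 59.2 = 113.2 → 113
After the tone: rgb(112, 151, 113) = #709771.
Per channel, c → c + 0.8(0 − c):
  R: 112 + 0.8×(0−112) = 112 − 89.6 = 22.4 → 22
  G: 151 + 0.8×(0−151) = 151 − 120.8 = 30.2 → 30
  B: 113 + 0.8×(0−113) = 113 − 90.4 = 22.6 → 23
rgb(22, 30, 23) = #161E17.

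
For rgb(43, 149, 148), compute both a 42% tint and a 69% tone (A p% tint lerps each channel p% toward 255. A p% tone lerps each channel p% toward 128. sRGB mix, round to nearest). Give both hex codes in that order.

#84C2C1, #668786

42% tint:
  R: 43 + 0.42×(255−43) = 43 + 89.04 = 132.04 → 132
  G: 149 + 0.42×(255−149) = 149 + 44.52 = 193.52 → 194
  B: 148 + 0.42×(255−148) = 148 + 44.94 = 192.94 → 193
  → #84C2C1
69% tone:
  R: 43 + 0.69×(128−43) = 43 + 58.65 = 101.65 → 102
  G: 149 + 0.69×(128−149) = 149 − 14.49 = 134.51 → 135
  B: 148 − 13.8 = 134.2 → 134
  → #668786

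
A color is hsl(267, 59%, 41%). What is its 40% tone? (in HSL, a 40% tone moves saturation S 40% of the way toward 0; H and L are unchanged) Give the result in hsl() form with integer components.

hsl(267, 35%, 41%)

S moves 40% from 59 toward 0: 59 − 23.6 = 35.4 → 35.
H and L are unchanged.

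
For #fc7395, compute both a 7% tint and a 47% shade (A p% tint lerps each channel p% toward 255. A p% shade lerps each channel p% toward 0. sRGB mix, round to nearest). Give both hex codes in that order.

#fc7395 is rgb(252, 115, 149).
7% tint:
  R: 252 + 0.07×(255−252) = 252 + 0.21 = 252.21 → 252
  G: 115 + 0.07×(255−115) = 115 + 9.8 = 124.8 → 125
  B: 149 + 0.07×(255−149) = 149 + 7.42 = 156.42 → 156
  → #fc7d9c
47% shade:
  R: 252 + 0.47×(0−252) = 252 − 118.44 = 133.56 → 134
  G: 115 + 0.47×(0−115) = 115 − 54.05 = 60.95 → 61
  B: 149 − 70.03 = 78.97 → 79
  → #863d4f

#fc7d9c, #863d4f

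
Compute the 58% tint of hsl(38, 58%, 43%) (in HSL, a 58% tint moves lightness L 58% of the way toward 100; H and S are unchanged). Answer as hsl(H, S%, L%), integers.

L moves 58% from 43 toward 100: 43 + 33.06 = 76.06 → 76.
H and S are unchanged.

hsl(38, 58%, 76%)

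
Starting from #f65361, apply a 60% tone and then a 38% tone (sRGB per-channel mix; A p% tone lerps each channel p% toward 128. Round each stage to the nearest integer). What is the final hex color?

#9d7579

#f65361 is rgb(246, 83, 97).
A 60% tone moves each channel 60% toward 128:
  R: 246 − 70.8 = 175.2 → 175
  G: 83 + 0.6×(128−83) = 83 + 27 = 110 → 110
  B: 97 + 18.6 = 115.6 → 116
After the tone: rgb(175, 110, 116) = #af6e74.
Per channel, c → c + 0.38(128 − c):
  R: 175 + 0.38×(128−175) = 175 − 17.86 = 157.14 → 157
  G: 110 + 6.84 = 116.84 → 117
  B: 116 + 4.56 = 120.56 → 121
rgb(157, 117, 121) = #9d7579.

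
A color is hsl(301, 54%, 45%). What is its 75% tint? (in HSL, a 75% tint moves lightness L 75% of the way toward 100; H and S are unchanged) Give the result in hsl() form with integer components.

hsl(301, 54%, 86%)

L moves 75% from 45 toward 100: 45 + 41.25 = 86.25 → 86.
H and S are unchanged.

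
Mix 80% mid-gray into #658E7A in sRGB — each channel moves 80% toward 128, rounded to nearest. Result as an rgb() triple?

#658E7A is rgb(101, 142, 122).
Lerp each channel 80% toward 128:
  R: 101 + 0.8×(128−101) = 101 + 21.6 = 122.6 → 123
  G: 142 + 0.8×(128−142) = 142 − 11.2 = 130.8 → 131
  B: 122 + 0.8×(128−122) = 122 + 4.8 = 126.8 → 127

rgb(123, 131, 127)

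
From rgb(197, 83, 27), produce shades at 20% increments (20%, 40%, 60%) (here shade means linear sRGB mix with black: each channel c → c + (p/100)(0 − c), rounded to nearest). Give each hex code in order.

20%: (197 − 39.4 = 157.6→158, 83 − 16.6 = 66.4→66, 27 − 5.4 = 21.6→22) → #9E4216
40%: (197 − 78.8 = 118.2→118, 83 − 33.2 = 49.8→50, 27 − 10.8 = 16.2→16) → #763210
60%: (197 − 118.2 = 78.8→79, 83 − 49.8 = 33.2→33, 27 − 16.2 = 10.8→11) → #4F210B

#9E4216, #763210, #4F210B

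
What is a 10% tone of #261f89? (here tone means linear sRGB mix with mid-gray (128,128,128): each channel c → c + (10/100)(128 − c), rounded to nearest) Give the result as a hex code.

#2f2988

#261f89 is rgb(38, 31, 137).
Per channel, c → c + 0.1(128 − c):
  R: 38 + 9 = 47 → 47
  G: 31 + 9.7 = 40.7 → 41
  B: 137 − 0.9 = 136.1 → 136
rgb(47, 41, 136) = #2f2988.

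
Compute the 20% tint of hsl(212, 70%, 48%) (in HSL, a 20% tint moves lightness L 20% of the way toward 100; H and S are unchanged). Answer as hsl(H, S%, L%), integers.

hsl(212, 70%, 58%)

L moves 20% from 48 toward 100: 48 + 10.4 = 58.4 → 58.
H and S are unchanged.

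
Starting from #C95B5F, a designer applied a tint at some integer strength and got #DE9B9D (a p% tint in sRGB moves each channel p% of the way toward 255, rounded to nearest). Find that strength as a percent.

39%

#C95B5F is rgb(201, 91, 95); #DE9B9D is rgb(222, 155, 157).
On the G channel (widest range): 155 ≈ 91 + (p/100)(255 − 91), so p ≈ 100×(155 − 91)/(255 − 91) = 6400/164 = 39.02.
p = 39 reproduces all three channels after rounding.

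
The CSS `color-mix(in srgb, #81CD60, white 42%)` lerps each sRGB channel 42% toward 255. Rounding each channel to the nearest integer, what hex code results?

#B6E2A3

#81CD60 is rgb(129, 205, 96).
Per channel, c → c + 0.42(255 − c):
  R: 129 + 0.42×(255−129) = 129 + 52.92 = 181.92 → 182
  G: 205 + 0.42×(255−205) = 205 + 21 = 226 → 226
  B: 96 + 0.42×(255−96) = 96 + 66.78 = 162.78 → 163
rgb(182, 226, 163) = #B6E2A3.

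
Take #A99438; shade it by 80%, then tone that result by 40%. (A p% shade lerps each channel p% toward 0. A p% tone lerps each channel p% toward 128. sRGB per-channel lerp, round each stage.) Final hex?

#48453A

#A99438 is rgb(169, 148, 56).
Lerp each channel 80% toward 0:
  R: 169 + 0.8×(0−169) = 169 − 135.2 = 33.8 → 34
  G: 148 − 118.4 = 29.6 → 30
  B: 56 + 0.8×(0−56) = 56 − 44.8 = 11.2 → 11
After the shade: rgb(34, 30, 11) = #221E0B.
Lerp each channel 40% toward 128:
  R: 34 + 0.4×(128−34) = 34 + 37.6 = 71.6 → 72
  G: 30 + 39.2 = 69.2 → 69
  B: 11 + 46.8 = 57.8 → 58
rgb(72, 69, 58) = #48453A.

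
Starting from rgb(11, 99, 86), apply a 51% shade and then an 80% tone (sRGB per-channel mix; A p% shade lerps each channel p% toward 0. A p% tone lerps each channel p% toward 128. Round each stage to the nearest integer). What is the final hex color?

Lerp each channel 51% toward 0:
  R: 11 − 5.61 = 5.39 → 5
  G: 99 + 0.51×(0−99) = 99 − 50.49 = 48.51 → 49
  B: 86 + 0.51×(0−86) = 86 − 43.86 = 42.14 → 42
After the shade: rgb(5, 49, 42) = #05312a.
Per channel, c → c + 0.8(128 − c):
  R: 5 + 0.8×(128−5) = 5 + 98.4 = 103.4 → 103
  G: 49 + 63.2 = 112.2 → 112
  B: 42 + 68.8 = 110.8 → 111
rgb(103, 112, 111) = #67706f.

#67706f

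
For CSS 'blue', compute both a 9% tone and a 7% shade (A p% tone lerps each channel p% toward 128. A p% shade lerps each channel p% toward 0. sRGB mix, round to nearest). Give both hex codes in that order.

#0C0CF4, #0000ED

CSS blue is rgb(0, 0, 255).
9% tone:
  R: 0 + 0.09×(128−0) = 0 + 11.52 = 11.52 → 12
  G: 0 + 11.52 = 11.52 → 12
  B: 255 + 0.09×(128−255) = 255 − 11.43 = 243.57 → 244
  → #0C0CF4
7% shade:
  R: 0 + 0 = 0 → 0
  G: 0 + 0 = 0 → 0
  B: 255 − 17.85 = 237.15 → 237
  → #0000ED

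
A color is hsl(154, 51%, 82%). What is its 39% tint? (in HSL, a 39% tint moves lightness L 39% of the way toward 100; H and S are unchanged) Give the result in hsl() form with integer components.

L moves 39% from 82 toward 100: 82 + 7.02 = 89.02 → 89.
H and S are unchanged.

hsl(154, 51%, 89%)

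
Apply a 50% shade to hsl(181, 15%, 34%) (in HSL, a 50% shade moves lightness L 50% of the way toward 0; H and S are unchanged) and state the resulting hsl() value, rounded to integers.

L moves 50% from 34 toward 0: 34 − 17 = 17 → 17.
H and S are unchanged.

hsl(181, 15%, 17%)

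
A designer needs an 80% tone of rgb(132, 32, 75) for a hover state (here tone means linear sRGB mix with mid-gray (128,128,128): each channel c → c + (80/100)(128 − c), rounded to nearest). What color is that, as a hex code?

Lerp each channel 80% toward 128:
  R: 132 + 0.8×(128−132) = 132 − 3.2 = 128.8 → 129
  G: 32 + 76.8 = 108.8 → 109
  B: 75 + 0.8×(128−75) = 75 + 42.4 = 117.4 → 117
rgb(129, 109, 117) = #816d75.

#816d75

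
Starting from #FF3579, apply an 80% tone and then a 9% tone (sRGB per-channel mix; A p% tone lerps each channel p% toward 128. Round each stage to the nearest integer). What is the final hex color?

#97727F

#FF3579 is rgb(255, 53, 121).
An 80% tone moves each channel 80% toward 128:
  R: 255 + 0.8×(128−255) = 255 − 101.6 = 153.4 → 153
  G: 53 + 60 = 113 → 113
  B: 121 + 0.8×(128−121) = 121 + 5.6 = 126.6 → 127
After the tone: rgb(153, 113, 127) = #99717F.
Lerp each channel 9% toward 128:
  R: 153 + 0.09×(128−153) = 153 − 2.25 = 150.75 → 151
  G: 113 + 0.09×(128−113) = 113 + 1.35 = 114.35 → 114
  B: 127 + 0.09×(128−127) = 127 + 0.09 = 127.09 → 127
rgb(151, 114, 127) = #97727F.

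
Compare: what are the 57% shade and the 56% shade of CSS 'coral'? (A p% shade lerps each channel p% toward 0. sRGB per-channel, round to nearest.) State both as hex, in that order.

CSS coral is rgb(255, 127, 80).
57% shade:
  R: 255 + 0.57×(0−255) = 255 − 145.35 = 109.65 → 110
  G: 127 + 0.57×(0−127) = 127 − 72.39 = 54.61 → 55
  B: 80 + 0.57×(0−80) = 80 − 45.6 = 34.4 → 34
  → #6E3722
56% shade:
  R: 255 − 142.8 = 112.2 → 112
  G: 127 + 0.56×(0−127) = 127 − 71.12 = 55.88 → 56
  B: 80 − 44.8 = 35.2 → 35
  → #703823

#6E3722, #703823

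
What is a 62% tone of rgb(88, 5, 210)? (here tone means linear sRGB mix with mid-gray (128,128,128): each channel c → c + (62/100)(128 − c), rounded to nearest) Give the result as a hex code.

#71519F

Per channel, c → c + 0.62(128 − c):
  R: 88 + 0.62×(128−88) = 88 + 24.8 = 112.8 → 113
  G: 5 + 0.62×(128−5) = 5 + 76.26 = 81.26 → 81
  B: 210 − 50.84 = 159.16 → 159
rgb(113, 81, 159) = #71519F.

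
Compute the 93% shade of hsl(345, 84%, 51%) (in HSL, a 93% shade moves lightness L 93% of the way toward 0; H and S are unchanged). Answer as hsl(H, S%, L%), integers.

L moves 93% from 51 toward 0: 51 − 47.43 = 3.57 → 4.
H and S are unchanged.

hsl(345, 84%, 4%)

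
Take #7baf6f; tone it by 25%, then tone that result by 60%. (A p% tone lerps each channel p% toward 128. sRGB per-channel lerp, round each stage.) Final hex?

#7baf6f is rgb(123, 175, 111).
Per channel, c → c + 0.25(128 − c):
  R: 123 + 0.25×(128−123) = 123 + 1.25 = 124.25 → 124
  G: 175 − 11.75 = 163.25 → 163
  B: 111 + 0.25×(128−111) = 111 + 4.25 = 115.25 → 115
After the tone: rgb(124, 163, 115) = #7ca373.
A 60% tone moves each channel 60% toward 128:
  R: 124 + 2.4 = 126.4 → 126
  G: 163 + 0.6×(128−163) = 163 − 21 = 142 → 142
  B: 115 + 0.6×(128−115) = 115 + 7.8 = 122.8 → 123
rgb(126, 142, 123) = #7e8e7b.

#7e8e7b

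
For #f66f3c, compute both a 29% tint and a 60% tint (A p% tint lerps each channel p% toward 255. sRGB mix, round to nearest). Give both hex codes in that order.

#f99975, #fbc5b1

#f66f3c is rgb(246, 111, 60).
29% tint:
  R: 246 + 0.29×(255−246) = 246 + 2.61 = 248.61 → 249
  G: 111 + 0.29×(255−111) = 111 + 41.76 = 152.76 → 153
  B: 60 + 0.29×(255−60) = 60 + 56.55 = 116.55 → 117
  → #f99975
60% tint:
  R: 246 + 0.6×(255−246) = 246 + 5.4 = 251.4 → 251
  G: 111 + 0.6×(255−111) = 111 + 86.4 = 197.4 → 197
  B: 60 + 117 = 177 → 177
  → #fbc5b1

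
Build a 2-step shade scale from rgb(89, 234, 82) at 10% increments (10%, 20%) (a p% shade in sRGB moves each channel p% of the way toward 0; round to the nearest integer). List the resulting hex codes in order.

10%: (89 − 8.9 = 80.1→80, 234 − 23.4 = 210.6→211, 82 − 8.2 = 73.8→74) → #50D34A
20%: (89 − 17.8 = 71.2→71, 234 − 46.8 = 187.2→187, 82 − 16.4 = 65.6→66) → #47BB42

#50D34A, #47BB42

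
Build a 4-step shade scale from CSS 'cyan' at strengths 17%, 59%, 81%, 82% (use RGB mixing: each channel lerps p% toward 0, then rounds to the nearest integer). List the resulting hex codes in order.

#00d4d4, #006969, #003030, #002e2e

CSS cyan is rgb(0, 255, 255).
17%: (0→0, 255 − 43.35 = 211.65→212, 255 − 43.35 = 211.65→212) → #00d4d4
59%: (0→0, 255 − 150.45 = 104.55→105, 255 − 150.45 = 104.55→105) → #006969
81%: (0→0, 255 − 206.55 = 48.45→48, 255 − 206.55 = 48.45→48) → #003030
82%: (0→0, 255 − 209.1 = 45.9→46, 255 − 209.1 = 45.9→46) → #002e2e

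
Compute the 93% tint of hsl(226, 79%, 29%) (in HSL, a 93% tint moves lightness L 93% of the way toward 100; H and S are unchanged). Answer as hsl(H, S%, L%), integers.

L moves 93% from 29 toward 100: 29 + 66.03 = 95.03 → 95.
H and S are unchanged.

hsl(226, 79%, 95%)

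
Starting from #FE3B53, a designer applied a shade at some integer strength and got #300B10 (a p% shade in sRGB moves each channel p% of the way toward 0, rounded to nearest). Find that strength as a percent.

#FE3B53 is rgb(254, 59, 83); #300B10 is rgb(48, 11, 16).
On the R channel (widest range): 48 ≈ 254 + (p/100)(0 − 254), so p ≈ 100×(48 − 254)/(0 − 254) = -20600/-254 = 81.10.
p = 81 reproduces all three channels after rounding.

81%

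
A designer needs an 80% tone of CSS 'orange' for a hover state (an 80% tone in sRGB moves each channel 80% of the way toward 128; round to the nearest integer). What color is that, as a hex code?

CSS orange is rgb(255, 165, 0).
Per channel, c → c + 0.8(128 − c):
  R: 255 + 0.8×(128−255) = 255 − 101.6 = 153.4 → 153
  G: 165 + 0.8×(128−165) = 165 − 29.6 = 135.4 → 135
  B: 0 + 0.8×(128−0) = 0 + 102.4 = 102.4 → 102
rgb(153, 135, 102) = #998766.

#998766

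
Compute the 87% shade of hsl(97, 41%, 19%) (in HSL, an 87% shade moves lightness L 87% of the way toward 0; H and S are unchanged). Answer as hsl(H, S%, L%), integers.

L moves 87% from 19 toward 0: 19 − 16.53 = 2.47 → 2.
H and S are unchanged.

hsl(97, 41%, 2%)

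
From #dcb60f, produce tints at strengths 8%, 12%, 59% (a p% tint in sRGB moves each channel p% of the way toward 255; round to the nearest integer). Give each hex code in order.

#dfbc22, #e0bf2c, #f1e19d

#dcb60f is rgb(220, 182, 15).
8%: (220 + 2.8 = 222.8→223, 182 + 5.84 = 187.84→188, 15 + 19.2 = 34.2→34) → #dfbc22
12%: (220 + 4.2 = 224.2→224, 182 + 8.76 = 190.76→191, 15 + 28.8 = 43.8→44) → #e0bf2c
59%: (220 + 20.65 = 240.65→241, 182 + 43.07 = 225.07→225, 15 + 141.6 = 156.6→157) → #f1e19d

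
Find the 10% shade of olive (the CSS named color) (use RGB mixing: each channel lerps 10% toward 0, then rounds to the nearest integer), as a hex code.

CSS olive is rgb(128, 128, 0).
Per channel, c → c + 0.1(0 − c):
  R: 128 − 12.8 = 115.2 → 115
  G: 128 + 0.1×(0−128) = 128 − 12.8 = 115.2 → 115
  B: 0 + 0.1×(0−0) = 0 + 0 = 0 → 0
rgb(115, 115, 0) = #737300.

#737300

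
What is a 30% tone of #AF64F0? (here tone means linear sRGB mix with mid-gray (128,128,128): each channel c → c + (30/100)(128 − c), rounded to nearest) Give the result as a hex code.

#A16CCE

#AF64F0 is rgb(175, 100, 240).
Per channel, c → c + 0.3(128 − c):
  R: 175 + 0.3×(128−175) = 175 − 14.1 = 160.9 → 161
  G: 100 + 0.3×(128−100) = 100 + 8.4 = 108.4 → 108
  B: 240 + 0.3×(128−240) = 240 − 33.6 = 206.4 → 206
rgb(161, 108, 206) = #A16CCE.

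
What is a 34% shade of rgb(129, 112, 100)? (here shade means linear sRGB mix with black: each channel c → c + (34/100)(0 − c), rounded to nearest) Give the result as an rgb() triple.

rgb(85, 74, 66)

A 34% shade moves each channel 34% toward 0:
  R: 129 − 43.86 = 85.14 → 85
  G: 112 + 0.34×(0−112) = 112 − 38.08 = 73.92 → 74
  B: 100 − 34 = 66 → 66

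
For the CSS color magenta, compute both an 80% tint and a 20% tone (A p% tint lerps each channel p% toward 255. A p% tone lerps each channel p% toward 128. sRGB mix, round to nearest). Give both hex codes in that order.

CSS magenta is rgb(255, 0, 255).
80% tint:
  R: 255 + 0 = 255 → 255
  G: 0 + 0.8×(255−0) = 0 + 204 = 204 → 204
  B: 255 + 0.8×(255−255) = 255 + 0 = 255 → 255
  → #FFCCFF
20% tone:
  R: 255 + 0.2×(128−255) = 255 − 25.4 = 229.6 → 230
  G: 0 + 25.6 = 25.6 → 26
  B: 255 + 0.2×(128−255) = 255 − 25.4 = 229.6 → 230
  → #E61AE6

#FFCCFF, #E61AE6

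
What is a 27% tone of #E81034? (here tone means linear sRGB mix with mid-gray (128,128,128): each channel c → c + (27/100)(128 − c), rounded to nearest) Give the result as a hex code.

#E81034 is rgb(232, 16, 52).
Lerp each channel 27% toward 128:
  R: 232 − 28.08 = 203.92 → 204
  G: 16 + 0.27×(128−16) = 16 + 30.24 = 46.24 → 46
  B: 52 + 0.27×(128−52) = 52 + 20.52 = 72.52 → 73
rgb(204, 46, 73) = #CC2E49.

#CC2E49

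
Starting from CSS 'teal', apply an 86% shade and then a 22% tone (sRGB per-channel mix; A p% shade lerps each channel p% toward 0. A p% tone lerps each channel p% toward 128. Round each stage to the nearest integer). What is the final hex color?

CSS teal is rgb(0, 128, 128).
Per channel, c → c + 0.86(0 − c):
  R: 0 + 0.86×(0−0) = 0 + 0 = 0 → 0
  G: 128 + 0.86×(0−128) = 128 − 110.08 = 17.92 → 18
  B: 128 − 110.08 = 17.92 → 18
After the shade: rgb(0, 18, 18) = #001212.
Lerp each channel 22% toward 128:
  R: 0 + 28.16 = 28.16 → 28
  G: 18 + 0.22×(128−18) = 18 + 24.2 = 42.2 → 42
  B: 18 + 0.22×(128−18) = 18 + 24.2 = 42.2 → 42
rgb(28, 42, 42) = #1c2a2a.

#1c2a2a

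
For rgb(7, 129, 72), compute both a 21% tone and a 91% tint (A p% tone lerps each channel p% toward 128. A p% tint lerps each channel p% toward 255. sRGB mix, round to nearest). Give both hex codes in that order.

21% tone:
  R: 7 + 0.21×(128−7) = 7 + 25.41 = 32.41 → 32
  G: 129 + 0.21×(128−129) = 129 − 0.21 = 128.79 → 129
  B: 72 + 0.21×(128−72) = 72 + 11.76 = 83.76 → 84
  → #208154
91% tint:
  R: 7 + 0.91×(255−7) = 7 + 225.68 = 232.68 → 233
  G: 129 + 0.91×(255−129) = 129 + 114.66 = 243.66 → 244
  B: 72 + 0.91×(255−72) = 72 + 166.53 = 238.53 → 239
  → #E9F4EF

#208154, #E9F4EF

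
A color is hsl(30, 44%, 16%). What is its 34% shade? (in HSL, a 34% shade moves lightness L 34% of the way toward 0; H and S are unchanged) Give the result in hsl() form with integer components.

hsl(30, 44%, 11%)

L moves 34% from 16 toward 0: 16 − 5.44 = 10.56 → 11.
H and S are unchanged.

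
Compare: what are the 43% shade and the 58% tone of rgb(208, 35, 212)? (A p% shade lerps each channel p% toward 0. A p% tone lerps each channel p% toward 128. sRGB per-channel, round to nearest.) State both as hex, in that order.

#771479, #a259a3

43% shade:
  R: 208 − 89.44 = 118.56 → 119
  G: 35 − 15.05 = 19.95 → 20
  B: 212 + 0.43×(0−212) = 212 − 91.16 = 120.84 → 121
  → #771479
58% tone:
  R: 208 − 46.4 = 161.6 → 162
  G: 35 + 0.58×(128−35) = 35 + 53.94 = 88.94 → 89
  B: 212 + 0.58×(128−212) = 212 − 48.72 = 163.28 → 163
  → #a259a3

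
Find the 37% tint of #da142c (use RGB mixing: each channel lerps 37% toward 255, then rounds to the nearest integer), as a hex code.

#e86b7a

#da142c is rgb(218, 20, 44).
A 37% tint moves each channel 37% toward 255:
  R: 218 + 0.37×(255−218) = 218 + 13.69 = 231.69 → 232
  G: 20 + 86.95 = 106.95 → 107
  B: 44 + 0.37×(255−44) = 44 + 78.07 = 122.07 → 122
rgb(232, 107, 122) = #e86b7a.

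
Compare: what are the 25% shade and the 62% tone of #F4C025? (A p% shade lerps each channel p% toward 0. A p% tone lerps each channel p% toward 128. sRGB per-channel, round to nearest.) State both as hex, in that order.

#B7901C, #AC985D

#F4C025 is rgb(244, 192, 37).
25% shade:
  R: 244 − 61 = 183 → 183
  G: 192 + 0.25×(0−192) = 192 − 48 = 144 → 144
  B: 37 + 0.25×(0−37) = 37 − 9.25 = 27.75 → 28
  → #B7901C
62% tone:
  R: 244 + 0.62×(128−244) = 244 − 71.92 = 172.08 → 172
  G: 192 − 39.68 = 152.32 → 152
  B: 37 + 56.42 = 93.42 → 93
  → #AC985D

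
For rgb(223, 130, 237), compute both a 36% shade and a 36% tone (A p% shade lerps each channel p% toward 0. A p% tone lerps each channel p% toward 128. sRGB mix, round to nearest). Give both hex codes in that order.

36% shade:
  R: 223 + 0.36×(0−223) = 223 − 80.28 = 142.72 → 143
  G: 130 − 46.8 = 83.2 → 83
  B: 237 + 0.36×(0−237) = 237 − 85.32 = 151.68 → 152
  → #8f5398
36% tone:
  R: 223 + 0.36×(128−223) = 223 − 34.2 = 188.8 → 189
  G: 130 + 0.36×(128−130) = 130 − 0.72 = 129.28 → 129
  B: 237 − 39.24 = 197.76 → 198
  → #bd81c6

#8f5398, #bd81c6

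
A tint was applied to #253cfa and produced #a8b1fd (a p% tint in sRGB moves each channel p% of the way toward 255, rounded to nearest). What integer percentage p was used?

60%

#253cfa is rgb(37, 60, 250); #a8b1fd is rgb(168, 177, 253).
On the R channel (widest range): 168 ≈ 37 + (p/100)(255 − 37), so p ≈ 100×(168 − 37)/(255 − 37) = 13100/218 = 60.09.
p = 60 reproduces all three channels after rounding.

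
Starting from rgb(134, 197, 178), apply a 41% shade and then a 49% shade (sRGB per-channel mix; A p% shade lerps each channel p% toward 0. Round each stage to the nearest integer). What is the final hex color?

Lerp each channel 41% toward 0:
  R: 134 + 0.41×(0−134) = 134 − 54.94 = 79.06 → 79
  G: 197 + 0.41×(0−197) = 197 − 80.77 = 116.23 → 116
  B: 178 + 0.41×(0−178) = 178 − 72.98 = 105.02 → 105
After the shade: rgb(79, 116, 105) = #4F7469.
Per channel, c → c + 0.49(0 − c):
  R: 79 + 0.49×(0−79) = 79 − 38.71 = 40.29 → 40
  G: 116 − 56.84 = 59.16 → 59
  B: 105 + 0.49×(0−105) = 105 − 51.45 = 53.55 → 54
rgb(40, 59, 54) = #283B36.

#283B36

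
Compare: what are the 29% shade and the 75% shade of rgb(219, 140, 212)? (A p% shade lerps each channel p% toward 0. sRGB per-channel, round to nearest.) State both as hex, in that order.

#9B6397, #372335

29% shade:
  R: 219 + 0.29×(0−219) = 219 − 63.51 = 155.49 → 155
  G: 140 + 0.29×(0−140) = 140 − 40.6 = 99.4 → 99
  B: 212 + 0.29×(0−212) = 212 − 61.48 = 150.52 → 151
  → #9B6397
75% shade:
  R: 219 + 0.75×(0−219) = 219 − 164.25 = 54.75 → 55
  G: 140 + 0.75×(0−140) = 140 − 105 = 35 → 35
  B: 212 + 0.75×(0−212) = 212 − 159 = 53 → 53
  → #372335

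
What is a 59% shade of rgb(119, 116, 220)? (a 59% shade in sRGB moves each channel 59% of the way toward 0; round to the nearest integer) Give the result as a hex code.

#31305a

Per channel, c → c + 0.59(0 − c):
  R: 119 + 0.59×(0−119) = 119 − 70.21 = 48.79 → 49
  G: 116 + 0.59×(0−116) = 116 − 68.44 = 47.56 → 48
  B: 220 + 0.59×(0−220) = 220 − 129.8 = 90.2 → 90
rgb(49, 48, 90) = #31305a.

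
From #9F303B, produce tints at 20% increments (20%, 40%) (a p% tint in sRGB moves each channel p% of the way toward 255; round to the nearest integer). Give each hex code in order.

#B25962, #C58389

#9F303B is rgb(159, 48, 59).
20%: (159 + 19.2 = 178.2→178, 48 + 41.4 = 89.4→89, 59 + 39.2 = 98.2→98) → #B25962
40%: (159 + 38.4 = 197.4→197, 48 + 82.8 = 130.8→131, 59 + 78.4 = 137.4→137) → #C58389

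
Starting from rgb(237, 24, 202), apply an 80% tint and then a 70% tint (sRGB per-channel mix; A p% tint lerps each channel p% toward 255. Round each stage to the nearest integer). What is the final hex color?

Per channel, c → c + 0.8(255 − c):
  R: 237 + 0.8×(255−237) = 237 + 14.4 = 251.4 → 251
  G: 24 + 0.8×(255−24) = 24 + 184.8 = 208.8 → 209
  B: 202 + 42.4 = 244.4 → 244
After the tint: rgb(251, 209, 244) = #FBD1F4.
Lerp each channel 70% toward 255:
  R: 251 + 0.7×(255−251) = 251 + 2.8 = 253.8 → 254
  G: 209 + 0.7×(255−209) = 209 + 32.2 = 241.2 → 241
  B: 244 + 7.7 = 251.7 → 252
rgb(254, 241, 252) = #FEF1FC.

#FEF1FC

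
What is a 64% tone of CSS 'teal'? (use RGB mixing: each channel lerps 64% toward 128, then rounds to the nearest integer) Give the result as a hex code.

#528080

CSS teal is rgb(0, 128, 128).
Lerp each channel 64% toward 128:
  R: 0 + 0.64×(128−0) = 0 + 81.92 = 81.92 → 82
  G: 128 + 0.64×(128−128) = 128 + 0 = 128 → 128
  B: 128 + 0.64×(128−128) = 128 + 0 = 128 → 128
rgb(82, 128, 128) = #528080.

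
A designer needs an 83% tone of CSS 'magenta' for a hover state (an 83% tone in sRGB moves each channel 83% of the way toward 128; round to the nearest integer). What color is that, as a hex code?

#966A96

CSS magenta is rgb(255, 0, 255).
Per channel, c → c + 0.83(128 − c):
  R: 255 − 105.41 = 149.59 → 150
  G: 0 + 0.83×(128−0) = 0 + 106.24 = 106.24 → 106
  B: 255 + 0.83×(128−255) = 255 − 105.41 = 149.59 → 150
rgb(150, 106, 150) = #966A96.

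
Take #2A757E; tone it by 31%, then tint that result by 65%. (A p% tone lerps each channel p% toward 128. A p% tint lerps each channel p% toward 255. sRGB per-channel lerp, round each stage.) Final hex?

#2A757E is rgb(42, 117, 126).
Lerp each channel 31% toward 128:
  R: 42 + 26.66 = 68.66 → 69
  G: 117 + 0.31×(128−117) = 117 + 3.41 = 120.41 → 120
  B: 126 + 0.62 = 126.62 → 127
After the tone: rgb(69, 120, 127) = #45787F.
Lerp each channel 65% toward 255:
  R: 69 + 0.65×(255−69) = 69 + 120.9 = 189.9 → 190
  G: 120 + 0.65×(255−120) = 120 + 87.75 = 207.75 → 208
  B: 127 + 0.65×(255−127) = 127 + 83.2 = 210.2 → 210
rgb(190, 208, 210) = #BED0D2.

#BED0D2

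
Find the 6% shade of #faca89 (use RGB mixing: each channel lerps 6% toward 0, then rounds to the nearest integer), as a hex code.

#ebbe81

#faca89 is rgb(250, 202, 137).
Per channel, c → c + 0.06(0 − c):
  R: 250 − 15 = 235 → 235
  G: 202 + 0.06×(0−202) = 202 − 12.12 = 189.88 → 190
  B: 137 − 8.22 = 128.78 → 129
rgb(235, 190, 129) = #ebbe81.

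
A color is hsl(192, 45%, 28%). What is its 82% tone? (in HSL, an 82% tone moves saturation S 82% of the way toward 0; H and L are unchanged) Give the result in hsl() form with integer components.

hsl(192, 8%, 28%)

S moves 82% from 45 toward 0: 45 − 36.9 = 8.1 → 8.
H and L are unchanged.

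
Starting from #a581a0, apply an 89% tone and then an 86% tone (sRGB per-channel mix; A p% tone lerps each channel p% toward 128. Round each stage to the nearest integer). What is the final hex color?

#a581a0 is rgb(165, 129, 160).
Lerp each channel 89% toward 128:
  R: 165 + 0.89×(128−165) = 165 − 32.93 = 132.07 → 132
  G: 129 + 0.89×(128−129) = 129 − 0.89 = 128.11 → 128
  B: 160 + 0.89×(128−160) = 160 − 28.48 = 131.52 → 132
After the tone: rgb(132, 128, 132) = #848084.
Per channel, c → c + 0.86(128 − c):
  R: 132 + 0.86×(128−132) = 132 − 3.44 = 128.56 → 129
  G: 128 + 0.86×(128−128) = 128 + 0 = 128 → 128
  B: 132 + 0.86×(128−132) = 132 − 3.44 = 128.56 → 129
rgb(129, 128, 129) = #818081.

#818081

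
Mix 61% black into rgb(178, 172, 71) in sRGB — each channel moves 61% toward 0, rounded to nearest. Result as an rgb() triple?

Per channel, c → c + 0.61(0 − c):
  R: 178 − 108.58 = 69.42 → 69
  G: 172 + 0.61×(0−172) = 172 − 104.92 = 67.08 → 67
  B: 71 − 43.31 = 27.69 → 28

rgb(69, 67, 28)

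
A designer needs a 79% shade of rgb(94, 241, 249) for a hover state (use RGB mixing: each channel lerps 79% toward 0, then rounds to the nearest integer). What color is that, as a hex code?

#143334

Per channel, c → c + 0.79(0 − c):
  R: 94 + 0.79×(0−94) = 94 − 74.26 = 19.74 → 20
  G: 241 − 190.39 = 50.61 → 51
  B: 249 + 0.79×(0−249) = 249 − 196.71 = 52.29 → 52
rgb(20, 51, 52) = #143334.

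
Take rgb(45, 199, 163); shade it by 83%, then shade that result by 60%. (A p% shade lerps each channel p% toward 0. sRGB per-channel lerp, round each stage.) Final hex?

Lerp each channel 83% toward 0:
  R: 45 + 0.83×(0−45) = 45 − 37.35 = 7.65 → 8
  G: 199 + 0.83×(0−199) = 199 − 165.17 = 33.83 → 34
  B: 163 + 0.83×(0−163) = 163 − 135.29 = 27.71 → 28
After the shade: rgb(8, 34, 28) = #08221C.
Lerp each channel 60% toward 0:
  R: 8 + 0.6×(0−8) = 8 − 4.8 = 3.2 → 3
  G: 34 + 0.6×(0−34) = 34 − 20.4 = 13.6 → 14
  B: 28 + 0.6×(0−28) = 28 − 16.8 = 11.2 → 11
rgb(3, 14, 11) = #030E0B.

#030E0B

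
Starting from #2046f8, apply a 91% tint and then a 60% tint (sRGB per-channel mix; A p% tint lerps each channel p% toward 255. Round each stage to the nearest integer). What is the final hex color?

#f7f8ff

#2046f8 is rgb(32, 70, 248).
Per channel, c → c + 0.91(255 − c):
  R: 32 + 0.91×(255−32) = 32 + 202.93 = 234.93 → 235
  G: 70 + 0.91×(255−70) = 70 + 168.35 = 238.35 → 238
  B: 248 + 6.37 = 254.37 → 254
After the tint: rgb(235, 238, 254) = #ebeefe.
A 60% tint moves each channel 60% toward 255:
  R: 235 + 12 = 247 → 247
  G: 238 + 10.2 = 248.2 → 248
  B: 254 + 0.6×(255−254) = 254 + 0.6 = 254.6 → 255
rgb(247, 248, 255) = #f7f8ff.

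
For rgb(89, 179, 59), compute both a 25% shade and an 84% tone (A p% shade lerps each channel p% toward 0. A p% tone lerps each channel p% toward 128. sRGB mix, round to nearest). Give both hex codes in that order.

#43862C, #7A8875

25% shade:
  R: 89 + 0.25×(0−89) = 89 − 22.25 = 66.75 → 67
  G: 179 − 44.75 = 134.25 → 134
  B: 59 + 0.25×(0−59) = 59 − 14.75 = 44.25 → 44
  → #43862C
84% tone:
  R: 89 + 32.76 = 121.76 → 122
  G: 179 + 0.84×(128−179) = 179 − 42.84 = 136.16 → 136
  B: 59 + 0.84×(128−59) = 59 + 57.96 = 116.96 → 117
  → #7A8875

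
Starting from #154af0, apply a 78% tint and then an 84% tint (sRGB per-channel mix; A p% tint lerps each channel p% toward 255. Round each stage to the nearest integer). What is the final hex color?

#154af0 is rgb(21, 74, 240).
Per channel, c → c + 0.78(255 − c):
  R: 21 + 0.78×(255−21) = 21 + 182.52 = 203.52 → 204
  G: 74 + 141.18 = 215.18 → 215
  B: 240 + 0.78×(255−240) = 240 + 11.7 = 251.7 → 252
After the tint: rgb(204, 215, 252) = #ccd7fc.
An 84% tint moves each channel 84% toward 255:
  R: 204 + 0.84×(255−204) = 204 + 42.84 = 246.84 → 247
  G: 215 + 0.84×(255−215) = 215 + 33.6 = 248.6 → 249
  B: 252 + 0.84×(255−252) = 252 + 2.52 = 254.52 → 255
rgb(247, 249, 255) = #f7f9ff.

#f7f9ff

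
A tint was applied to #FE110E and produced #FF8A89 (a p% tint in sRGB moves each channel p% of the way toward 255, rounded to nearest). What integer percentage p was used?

#FE110E is rgb(254, 17, 14); #FF8A89 is rgb(255, 138, 137).
On the B channel (widest range): 137 ≈ 14 + (p/100)(255 − 14), so p ≈ 100×(137 − 14)/(255 − 14) = 12300/241 = 51.04.
p = 51 reproduces all three channels after rounding.

51%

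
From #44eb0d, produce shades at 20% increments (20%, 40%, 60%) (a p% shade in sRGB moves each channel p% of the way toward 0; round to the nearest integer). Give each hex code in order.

#36bc0a, #298d08, #1b5e05

#44eb0d is rgb(68, 235, 13).
20%: (68 − 13.6 = 54.4→54, 235 − 47 = 188→188, 13 − 2.6 = 10.4→10) → #36bc0a
40%: (68 − 27.2 = 40.8→41, 235 − 94 = 141→141, 13 − 5.2 = 7.8→8) → #298d08
60%: (68 − 40.8 = 27.2→27, 235 − 141 = 94→94, 13 − 7.8 = 5.2→5) → #1b5e05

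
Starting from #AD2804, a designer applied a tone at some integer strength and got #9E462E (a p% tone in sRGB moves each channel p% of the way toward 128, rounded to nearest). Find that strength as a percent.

34%

#AD2804 is rgb(173, 40, 4); #9E462E is rgb(158, 70, 46).
On the B channel (widest range): 46 ≈ 4 + (p/100)(128 − 4), so p ≈ 100×(46 − 4)/(128 − 4) = 4200/124 = 33.87.
p = 34 reproduces all three channels after rounding.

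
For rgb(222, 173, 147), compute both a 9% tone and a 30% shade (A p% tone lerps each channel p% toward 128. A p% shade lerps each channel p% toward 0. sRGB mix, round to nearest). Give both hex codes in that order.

9% tone:
  R: 222 + 0.09×(128−222) = 222 − 8.46 = 213.54 → 214
  G: 173 + 0.09×(128−173) = 173 − 4.05 = 168.95 → 169
  B: 147 − 1.71 = 145.29 → 145
  → #D6A991
30% shade:
  R: 222 + 0.3×(0−222) = 222 − 66.6 = 155.4 → 155
  G: 173 + 0.3×(0−173) = 173 − 51.9 = 121.1 → 121
  B: 147 + 0.3×(0−147) = 147 − 44.1 = 102.9 → 103
  → #9B7967

#D6A991, #9B7967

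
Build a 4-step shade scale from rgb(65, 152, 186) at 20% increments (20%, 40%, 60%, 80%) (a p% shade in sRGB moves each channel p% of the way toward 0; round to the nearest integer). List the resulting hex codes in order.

20%: (65 − 13 = 52→52, 152 − 30.4 = 121.6→122, 186 − 37.2 = 148.8→149) → #347A95
40%: (65 − 26 = 39→39, 152 − 60.8 = 91.2→91, 186 − 74.4 = 111.6→112) → #275B70
60%: (65 − 39 = 26→26, 152 − 91.2 = 60.8→61, 186 − 111.6 = 74.4→74) → #1A3D4A
80%: (65 − 52 = 13→13, 152 − 121.6 = 30.4→30, 186 − 148.8 = 37.2→37) → #0D1E25

#347A95, #275B70, #1A3D4A, #0D1E25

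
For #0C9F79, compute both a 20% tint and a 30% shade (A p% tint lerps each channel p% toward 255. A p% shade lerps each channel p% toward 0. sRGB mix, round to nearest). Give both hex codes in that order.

#0C9F79 is rgb(12, 159, 121).
20% tint:
  R: 12 + 0.2×(255−12) = 12 + 48.6 = 60.6 → 61
  G: 159 + 19.2 = 178.2 → 178
  B: 121 + 26.8 = 147.8 → 148
  → #3DB294
30% shade:
  R: 12 − 3.6 = 8.4 → 8
  G: 159 + 0.3×(0−159) = 159 − 47.7 = 111.3 → 111
  B: 121 − 36.3 = 84.7 → 85
  → #086F55

#3DB294, #086F55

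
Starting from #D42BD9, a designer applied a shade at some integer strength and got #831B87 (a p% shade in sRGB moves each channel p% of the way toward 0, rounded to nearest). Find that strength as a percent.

38%

#D42BD9 is rgb(212, 43, 217); #831B87 is rgb(131, 27, 135).
On the B channel (widest range): 135 ≈ 217 + (p/100)(0 − 217), so p ≈ 100×(135 − 217)/(0 − 217) = -8200/-217 = 37.79.
p = 38 reproduces all three channels after rounding.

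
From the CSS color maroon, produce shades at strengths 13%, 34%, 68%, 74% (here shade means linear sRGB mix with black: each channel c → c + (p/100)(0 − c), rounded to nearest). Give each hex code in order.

CSS maroon is rgb(128, 0, 0).
13%: (128 − 16.64 = 111.36→111, 0→0, 0→0) → #6F0000
34%: (128 − 43.52 = 84.48→84, 0→0, 0→0) → #540000
68%: (128 − 87.04 = 40.96→41, 0→0, 0→0) → #290000
74%: (128 − 94.72 = 33.28→33, 0→0, 0→0) → #210000

#6F0000, #540000, #290000, #210000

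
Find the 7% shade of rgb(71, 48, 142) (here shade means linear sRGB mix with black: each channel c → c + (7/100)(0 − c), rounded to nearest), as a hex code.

Lerp each channel 7% toward 0:
  R: 71 + 0.07×(0−71) = 71 − 4.97 = 66.03 → 66
  G: 48 − 3.36 = 44.64 → 45
  B: 142 − 9.94 = 132.06 → 132
rgb(66, 45, 132) = #422D84.

#422D84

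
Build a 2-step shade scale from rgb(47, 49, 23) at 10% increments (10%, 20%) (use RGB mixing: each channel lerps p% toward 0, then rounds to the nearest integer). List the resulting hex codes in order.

#2a2c15, #262712

10%: (47 − 4.7 = 42.3→42, 49 − 4.9 = 44.1→44, 23 − 2.3 = 20.7→21) → #2a2c15
20%: (47 − 9.4 = 37.6→38, 49 − 9.8 = 39.2→39, 23 − 4.6 = 18.4→18) → #262712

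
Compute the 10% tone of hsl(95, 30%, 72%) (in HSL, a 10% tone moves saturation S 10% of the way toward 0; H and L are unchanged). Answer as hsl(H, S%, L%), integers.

S moves 10% from 30 toward 0: 30 − 3 = 27 → 27.
H and L are unchanged.

hsl(95, 27%, 72%)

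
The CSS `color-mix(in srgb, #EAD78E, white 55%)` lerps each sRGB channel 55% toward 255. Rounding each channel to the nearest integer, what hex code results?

#F6EDCC

#EAD78E is rgb(234, 215, 142).
Lerp each channel 55% toward 255:
  R: 234 + 0.55×(255−234) = 234 + 11.55 = 245.55 → 246
  G: 215 + 22 = 237 → 237
  B: 142 + 0.55×(255−142) = 142 + 62.15 = 204.15 → 204
rgb(246, 237, 204) = #F6EDCC.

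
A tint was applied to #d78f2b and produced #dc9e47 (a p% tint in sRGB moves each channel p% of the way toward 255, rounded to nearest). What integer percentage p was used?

13%

#d78f2b is rgb(215, 143, 43); #dc9e47 is rgb(220, 158, 71).
On the B channel (widest range): 71 ≈ 43 + (p/100)(255 − 43), so p ≈ 100×(71 − 43)/(255 − 43) = 2800/212 = 13.21.
p = 13 reproduces all three channels after rounding.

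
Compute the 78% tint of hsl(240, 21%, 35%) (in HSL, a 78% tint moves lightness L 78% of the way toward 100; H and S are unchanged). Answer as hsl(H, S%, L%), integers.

hsl(240, 21%, 86%)

L moves 78% from 35 toward 100: 35 + 50.7 = 85.7 → 86.
H and S are unchanged.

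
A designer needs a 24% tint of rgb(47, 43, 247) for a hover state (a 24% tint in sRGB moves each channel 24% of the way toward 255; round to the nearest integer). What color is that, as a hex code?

A 24% tint moves each channel 24% toward 255:
  R: 47 + 0.24×(255−47) = 47 + 49.92 = 96.92 → 97
  G: 43 + 50.88 = 93.88 → 94
  B: 247 + 0.24×(255−247) = 247 + 1.92 = 248.92 → 249
rgb(97, 94, 249) = #615ef9.

#615ef9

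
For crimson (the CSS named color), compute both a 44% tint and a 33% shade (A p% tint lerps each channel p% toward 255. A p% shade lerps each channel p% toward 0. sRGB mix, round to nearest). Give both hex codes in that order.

CSS crimson is rgb(220, 20, 60).
44% tint:
  R: 220 + 0.44×(255−220) = 220 + 15.4 = 235.4 → 235
  G: 20 + 0.44×(255−20) = 20 + 103.4 = 123.4 → 123
  B: 60 + 0.44×(255−60) = 60 + 85.8 = 145.8 → 146
  → #EB7B92
33% shade:
  R: 220 − 72.6 = 147.4 → 147
  G: 20 + 0.33×(0−20) = 20 − 6.6 = 13.4 → 13
  B: 60 + 0.33×(0−60) = 60 − 19.8 = 40.2 → 40
  → #930D28

#EB7B92, #930D28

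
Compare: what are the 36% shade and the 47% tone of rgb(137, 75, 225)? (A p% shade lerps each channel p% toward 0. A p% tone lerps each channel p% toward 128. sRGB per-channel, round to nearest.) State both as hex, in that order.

#583090, #8564B3

36% shade:
  R: 137 − 49.32 = 87.68 → 88
  G: 75 − 27 = 48 → 48
  B: 225 − 81 = 144 → 144
  → #583090
47% tone:
  R: 137 + 0.47×(128−137) = 137 − 4.23 = 132.77 → 133
  G: 75 + 0.47×(128−75) = 75 + 24.91 = 99.91 → 100
  B: 225 − 45.59 = 179.41 → 179
  → #8564B3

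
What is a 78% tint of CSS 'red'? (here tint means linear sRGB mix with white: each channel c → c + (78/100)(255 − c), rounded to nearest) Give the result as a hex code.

CSS red is rgb(255, 0, 0).
A 78% tint moves each channel 78% toward 255:
  R: 255 + 0.78×(255−255) = 255 + 0 = 255 → 255
  G: 0 + 198.9 = 198.9 → 199
  B: 0 + 0.78×(255−0) = 0 + 198.9 = 198.9 → 199
rgb(255, 199, 199) = #ffc7c7.

#ffc7c7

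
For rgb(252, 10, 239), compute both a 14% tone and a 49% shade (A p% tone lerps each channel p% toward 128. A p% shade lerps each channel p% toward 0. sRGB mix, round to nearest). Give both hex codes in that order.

14% tone:
  R: 252 + 0.14×(128−252) = 252 − 17.36 = 234.64 → 235
  G: 10 + 0.14×(128−10) = 10 + 16.52 = 26.52 → 27
  B: 239 + 0.14×(128−239) = 239 − 15.54 = 223.46 → 223
  → #EB1BDF
49% shade:
  R: 252 + 0.49×(0−252) = 252 − 123.48 = 128.52 → 129
  G: 10 + 0.49×(0−10) = 10 − 4.9 = 5.1 → 5
  B: 239 − 117.11 = 121.89 → 122
  → #81057A

#EB1BDF, #81057A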